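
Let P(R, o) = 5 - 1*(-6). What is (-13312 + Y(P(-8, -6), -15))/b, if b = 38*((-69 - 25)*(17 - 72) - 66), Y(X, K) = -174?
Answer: -613/8816 ≈ -0.069533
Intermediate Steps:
P(R, o) = 11 (P(R, o) = 5 + 6 = 11)
b = 193952 (b = 38*(-94*(-55) - 66) = 38*(5170 - 66) = 38*5104 = 193952)
(-13312 + Y(P(-8, -6), -15))/b = (-13312 - 174)/193952 = -13486*1/193952 = -613/8816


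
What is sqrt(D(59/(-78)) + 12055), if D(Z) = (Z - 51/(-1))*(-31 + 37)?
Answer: sqrt(2088242)/13 ≈ 111.16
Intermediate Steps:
D(Z) = 306 + 6*Z (D(Z) = (Z - 51*(-1))*6 = (Z + 51)*6 = (51 + Z)*6 = 306 + 6*Z)
sqrt(D(59/(-78)) + 12055) = sqrt((306 + 6*(59/(-78))) + 12055) = sqrt((306 + 6*(59*(-1/78))) + 12055) = sqrt((306 + 6*(-59/78)) + 12055) = sqrt((306 - 59/13) + 12055) = sqrt(3919/13 + 12055) = sqrt(160634/13) = sqrt(2088242)/13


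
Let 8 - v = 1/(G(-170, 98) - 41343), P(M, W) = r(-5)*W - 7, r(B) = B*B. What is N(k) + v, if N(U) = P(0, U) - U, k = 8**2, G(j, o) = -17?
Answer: 63570321/41360 ≈ 1537.0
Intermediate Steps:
r(B) = B**2
P(M, W) = -7 + 25*W (P(M, W) = (-5)**2*W - 7 = 25*W - 7 = -7 + 25*W)
k = 64
v = 330881/41360 (v = 8 - 1/(-17 - 41343) = 8 - 1/(-41360) = 8 - 1*(-1/41360) = 8 + 1/41360 = 330881/41360 ≈ 8.0000)
N(U) = -7 + 24*U (N(U) = (-7 + 25*U) - U = -7 + 24*U)
N(k) + v = (-7 + 24*64) + 330881/41360 = (-7 + 1536) + 330881/41360 = 1529 + 330881/41360 = 63570321/41360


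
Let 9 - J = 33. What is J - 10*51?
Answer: -534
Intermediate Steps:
J = -24 (J = 9 - 1*33 = 9 - 33 = -24)
J - 10*51 = -24 - 10*51 = -24 - 510 = -534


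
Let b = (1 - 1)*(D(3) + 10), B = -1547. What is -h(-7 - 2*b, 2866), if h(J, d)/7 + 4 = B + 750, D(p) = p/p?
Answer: 5607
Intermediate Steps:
D(p) = 1
b = 0 (b = (1 - 1)*(1 + 10) = 0*11 = 0)
h(J, d) = -5607 (h(J, d) = -28 + 7*(-1547 + 750) = -28 + 7*(-797) = -28 - 5579 = -5607)
-h(-7 - 2*b, 2866) = -1*(-5607) = 5607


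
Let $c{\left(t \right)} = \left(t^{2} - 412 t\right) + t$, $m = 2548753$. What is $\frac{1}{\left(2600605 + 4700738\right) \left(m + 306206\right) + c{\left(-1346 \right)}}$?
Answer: $\frac{1}{20845037274859} \approx 4.7973 \cdot 10^{-14}$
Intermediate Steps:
$c{\left(t \right)} = t^{2} - 411 t$
$\frac{1}{\left(2600605 + 4700738\right) \left(m + 306206\right) + c{\left(-1346 \right)}} = \frac{1}{\left(2600605 + 4700738\right) \left(2548753 + 306206\right) - 1346 \left(-411 - 1346\right)} = \frac{1}{7301343 \cdot 2854959 - -2364922} = \frac{1}{20845034909937 + 2364922} = \frac{1}{20845037274859}$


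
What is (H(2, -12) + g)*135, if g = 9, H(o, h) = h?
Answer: -405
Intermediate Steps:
(H(2, -12) + g)*135 = (-12 + 9)*135 = -3*135 = -405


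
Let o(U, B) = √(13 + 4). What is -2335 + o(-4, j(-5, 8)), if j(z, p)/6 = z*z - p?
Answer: -2335 + √17 ≈ -2330.9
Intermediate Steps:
j(z, p) = -6*p + 6*z² (j(z, p) = 6*(z*z - p) = 6*(z² - p) = -6*p + 6*z²)
o(U, B) = √17
-2335 + o(-4, j(-5, 8)) = -2335 + √17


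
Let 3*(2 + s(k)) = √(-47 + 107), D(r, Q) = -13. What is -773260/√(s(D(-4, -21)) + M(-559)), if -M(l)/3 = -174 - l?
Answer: 773260*I*√3/√(3471 - 2*√15) ≈ 22759.0*I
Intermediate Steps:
M(l) = 522 + 3*l (M(l) = -3*(-174 - l) = 522 + 3*l)
s(k) = -2 + 2*√15/3 (s(k) = -2 + √(-47 + 107)/3 = -2 + √60/3 = -2 + (2*√15)/3 = -2 + 2*√15/3)
-773260/√(s(D(-4, -21)) + M(-559)) = -773260/√((-2 + 2*√15/3) + (522 + 3*(-559))) = -773260/√((-2 + 2*√15/3) + (522 - 1677)) = -773260/√((-2 + 2*√15/3) - 1155) = -773260/√(-1157 + 2*√15/3)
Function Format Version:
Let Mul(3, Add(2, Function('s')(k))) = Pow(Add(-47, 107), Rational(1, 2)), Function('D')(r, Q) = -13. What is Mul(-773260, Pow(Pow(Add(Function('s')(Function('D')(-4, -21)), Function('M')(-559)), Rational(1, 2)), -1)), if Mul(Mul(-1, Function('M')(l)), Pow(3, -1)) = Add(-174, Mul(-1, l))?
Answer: Mul(773260, I, Pow(3, Rational(1, 2)), Pow(Add(3471, Mul(-2, Pow(15, Rational(1, 2)))), Rational(-1, 2))) ≈ Mul(22759., I)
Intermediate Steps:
Function('M')(l) = Add(522, Mul(3, l)) (Function('M')(l) = Mul(-3, Add(-174, Mul(-1, l))) = Add(522, Mul(3, l)))
Function('s')(k) = Add(-2, Mul(Rational(2, 3), Pow(15, Rational(1, 2)))) (Function('s')(k) = Add(-2, Mul(Rational(1, 3), Pow(Add(-47, 107), Rational(1, 2)))) = Add(-2, Mul(Rational(1, 3), Pow(60, Rational(1, 2)))) = Add(-2, Mul(Rational(1, 3), Mul(2, Pow(15, Rational(1, 2))))) = Add(-2, Mul(Rational(2, 3), Pow(15, Rational(1, 2)))))
Mul(-773260, Pow(Pow(Add(Function('s')(Function('D')(-4, -21)), Function('M')(-559)), Rational(1, 2)), -1)) = Mul(-773260, Pow(Pow(Add(Add(-2, Mul(Rational(2, 3), Pow(15, Rational(1, 2)))), Add(522, Mul(3, -559))), Rational(1, 2)), -1)) = Mul(-773260, Pow(Pow(Add(Add(-2, Mul(Rational(2, 3), Pow(15, Rational(1, 2)))), Add(522, -1677)), Rational(1, 2)), -1)) = Mul(-773260, Pow(Pow(Add(Add(-2, Mul(Rational(2, 3), Pow(15, Rational(1, 2)))), -1155), Rational(1, 2)), -1)) = Mul(-773260, Pow(Pow(Add(-1157, Mul(Rational(2, 3), Pow(15, Rational(1, 2)))), Rational(1, 2)), -1)) = Mul(-773260, Pow(Add(-1157, Mul(Rational(2, 3), Pow(15, Rational(1, 2)))), Rational(-1, 2)))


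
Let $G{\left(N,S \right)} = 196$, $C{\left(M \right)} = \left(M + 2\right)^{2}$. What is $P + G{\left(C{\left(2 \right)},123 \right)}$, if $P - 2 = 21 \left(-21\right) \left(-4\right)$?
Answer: $1962$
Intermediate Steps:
$C{\left(M \right)} = \left(2 + M\right)^{2}$
$P = 1766$ ($P = 2 + 21 \left(-21\right) \left(-4\right) = 2 - -1764 = 2 + 1764 = 1766$)
$P + G{\left(C{\left(2 \right)},123 \right)} = 1766 + 196 = 1962$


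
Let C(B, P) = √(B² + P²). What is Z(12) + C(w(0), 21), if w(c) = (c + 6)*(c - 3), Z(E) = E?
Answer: 12 + 3*√85 ≈ 39.659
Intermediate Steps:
w(c) = (-3 + c)*(6 + c) (w(c) = (6 + c)*(-3 + c) = (-3 + c)*(6 + c))
Z(12) + C(w(0), 21) = 12 + √((-18 + 0² + 3*0)² + 21²) = 12 + √((-18 + 0 + 0)² + 441) = 12 + √((-18)² + 441) = 12 + √(324 + 441) = 12 + √765 = 12 + 3*√85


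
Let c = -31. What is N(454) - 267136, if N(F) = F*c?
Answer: -281210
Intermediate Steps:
N(F) = -31*F (N(F) = F*(-31) = -31*F)
N(454) - 267136 = -31*454 - 267136 = -14074 - 267136 = -281210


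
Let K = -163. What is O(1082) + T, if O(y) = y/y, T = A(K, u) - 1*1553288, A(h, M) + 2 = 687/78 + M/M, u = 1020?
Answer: -40385259/26 ≈ -1.5533e+6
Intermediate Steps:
A(h, M) = 203/26 (A(h, M) = -2 + (687/78 + M/M) = -2 + (687*(1/78) + 1) = -2 + (229/26 + 1) = -2 + 255/26 = 203/26)
T = -40385285/26 (T = 203/26 - 1*1553288 = 203/26 - 1553288 = -40385285/26 ≈ -1.5533e+6)
O(y) = 1
O(1082) + T = 1 - 40385285/26 = -40385259/26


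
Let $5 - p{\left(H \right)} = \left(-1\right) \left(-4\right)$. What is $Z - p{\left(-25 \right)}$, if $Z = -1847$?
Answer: $-1848$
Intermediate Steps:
$p{\left(H \right)} = 1$ ($p{\left(H \right)} = 5 - \left(-1\right) \left(-4\right) = 5 - 4 = 1$)
$Z - p{\left(-25 \right)} = -1847 - 1 = -1848$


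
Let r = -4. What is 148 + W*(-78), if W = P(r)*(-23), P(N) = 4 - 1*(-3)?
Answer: 12706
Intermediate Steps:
P(N) = 7 (P(N) = 4 + 3 = 7)
W = -161 (W = 7*(-23) = -161)
148 + W*(-78) = 148 - 161*(-78) = 148 + 12558 = 12706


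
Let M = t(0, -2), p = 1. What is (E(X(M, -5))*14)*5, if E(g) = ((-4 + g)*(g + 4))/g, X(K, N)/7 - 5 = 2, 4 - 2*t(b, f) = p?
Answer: 23850/7 ≈ 3407.1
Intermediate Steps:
t(b, f) = 3/2 (t(b, f) = 2 - ½*1 = 2 - ½ = 3/2)
M = 3/2 ≈ 1.5000
X(K, N) = 49 (X(K, N) = 35 + 7*2 = 35 + 14 = 49)
E(g) = (-4 + g)*(4 + g)/g (E(g) = ((-4 + g)*(4 + g))/g = (-4 + g)*(4 + g)/g)
(E(X(M, -5))*14)*5 = ((49 - 16/49)*14)*5 = ((2385/49)*14)*5 = (4770/7)*5 = 23850/7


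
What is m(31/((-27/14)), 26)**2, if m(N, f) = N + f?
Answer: 71824/729 ≈ 98.524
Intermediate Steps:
m(31/((-27/14)), 26)**2 = (31/((-27/14)) + 26)**2 = (31/((-27*1/14)) + 26)**2 = (31/(-27/14) + 26)**2 = (31*(-14/27) + 26)**2 = (-434/27 + 26)**2 = (268/27)**2 = 71824/729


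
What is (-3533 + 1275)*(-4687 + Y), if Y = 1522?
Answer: 7146570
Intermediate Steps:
(-3533 + 1275)*(-4687 + Y) = (-3533 + 1275)*(-4687 + 1522) = -2258*(-3165) = 7146570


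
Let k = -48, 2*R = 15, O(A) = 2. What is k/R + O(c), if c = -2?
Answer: -22/5 ≈ -4.4000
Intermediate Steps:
R = 15/2 (R = (1/2)*15 = 15/2 ≈ 7.5000)
k/R + O(c) = -48/15/2 + 2 = -48*2/15 + 2 = -32/5 + 2 = -22/5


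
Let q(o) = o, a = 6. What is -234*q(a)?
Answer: -1404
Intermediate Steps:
-234*q(a) = -234*6 = -1404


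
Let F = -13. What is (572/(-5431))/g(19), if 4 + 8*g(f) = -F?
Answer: -4576/48879 ≈ -0.093619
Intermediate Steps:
g(f) = 9/8 (g(f) = -1/2 + (-1*(-13))/8 = -1/2 + (1/8)*13 = -1/2 + 13/8 = 9/8)
(572/(-5431))/g(19) = (572/(-5431))/(9/8) = (572*(-1/5431))*(8/9) = -572/5431*8/9 = -4576/48879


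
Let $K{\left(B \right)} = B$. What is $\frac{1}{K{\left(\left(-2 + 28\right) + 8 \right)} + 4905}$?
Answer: $\frac{1}{4939} \approx 0.00020247$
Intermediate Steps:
$\frac{1}{K{\left(\left(-2 + 28\right) + 8 \right)} + 4905} = \frac{1}{\left(\left(-2 + 28\right) + 8\right) + 4905} = \frac{1}{\left(26 + 8\right) + 4905} = \frac{1}{34 + 4905} = \frac{1}{4939}$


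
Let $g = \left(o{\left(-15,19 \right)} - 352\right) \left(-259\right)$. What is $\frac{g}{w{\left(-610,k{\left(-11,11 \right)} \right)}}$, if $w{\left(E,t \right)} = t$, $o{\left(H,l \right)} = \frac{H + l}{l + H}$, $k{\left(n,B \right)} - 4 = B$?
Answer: $\frac{30303}{5} \approx 6060.6$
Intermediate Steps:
$k{\left(n,B \right)} = 4 + B$
$o{\left(H,l \right)} = 1$ ($o{\left(H,l \right)} = \frac{H + l}{H + l} = 1$)
$g = 90909$ ($g = \left(1 - 352\right) \left(-259\right) = \left(-351\right) \left(-259\right) = 90909$)
$\frac{g}{w{\left(-610,k{\left(-11,11 \right)} \right)}} = \frac{90909}{4 + 11} = \frac{90909}{15} = 90909 \cdot \frac{1}{15} = \frac{30303}{5}$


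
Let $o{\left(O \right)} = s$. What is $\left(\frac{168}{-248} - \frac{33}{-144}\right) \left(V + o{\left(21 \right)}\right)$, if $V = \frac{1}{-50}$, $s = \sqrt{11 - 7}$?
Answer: $- \frac{22011}{24800} \approx -0.88754$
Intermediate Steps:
$s = 2$ ($s = \sqrt{4} = 2$)
$V = - \frac{1}{50} \approx -0.02$
$o{\left(O \right)} = 2$
$\left(\frac{168}{-248} - \frac{33}{-144}\right) \left(V + o{\left(21 \right)}\right) = \left(\frac{168}{-248} - \frac{33}{-144}\right) \left(- \frac{1}{50} + 2\right) = \left(168 \left(- \frac{1}{248}\right) - - \frac{11}{48}\right) \frac{99}{50} = \left(- \frac{21}{31} + \frac{11}{48}\right) \frac{99}{50} = \left(- \frac{667}{1488}\right) \frac{99}{50} = - \frac{22011}{24800}$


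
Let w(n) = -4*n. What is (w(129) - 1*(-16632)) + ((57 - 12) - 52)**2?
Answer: 16165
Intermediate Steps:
(w(129) - 1*(-16632)) + ((57 - 12) - 52)**2 = (-4*129 - 1*(-16632)) + ((57 - 12) - 52)**2 = (-516 + 16632) + (45 - 52)**2 = 16116 + (-7)**2 = 16116 + 49 = 16165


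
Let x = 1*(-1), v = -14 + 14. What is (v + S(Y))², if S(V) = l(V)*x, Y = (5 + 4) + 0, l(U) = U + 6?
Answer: 225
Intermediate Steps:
l(U) = 6 + U
v = 0
x = -1
Y = 9 (Y = 9 + 0 = 9)
S(V) = -6 - V (S(V) = (6 + V)*(-1) = -6 - V)
(v + S(Y))² = (0 + (-6 - 1*9))² = (0 + (-6 - 9))² = (0 - 15)² = (-15)² = 225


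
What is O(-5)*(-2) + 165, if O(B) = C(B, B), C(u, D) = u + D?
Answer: 185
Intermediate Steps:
C(u, D) = D + u
O(B) = 2*B (O(B) = B + B = 2*B)
O(-5)*(-2) + 165 = (2*(-5))*(-2) + 165 = -10*(-2) + 165 = 20 + 165 = 185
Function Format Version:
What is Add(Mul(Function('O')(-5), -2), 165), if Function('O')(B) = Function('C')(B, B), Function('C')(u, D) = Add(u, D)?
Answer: 185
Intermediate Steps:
Function('C')(u, D) = Add(D, u)
Function('O')(B) = Mul(2, B) (Function('O')(B) = Add(B, B) = Mul(2, B))
Add(Mul(Function('O')(-5), -2), 165) = Add(Mul(Mul(2, -5), -2), 165) = Add(Mul(-10, -2), 165) = Add(20, 165) = 185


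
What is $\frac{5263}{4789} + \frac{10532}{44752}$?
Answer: $\frac{71491881}{53579332} \approx 1.3343$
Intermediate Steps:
$\frac{5263}{4789} + \frac{10532}{44752} = 5263 \cdot \frac{1}{4789} + 10532 \cdot \frac{1}{44752} = \frac{5263}{4789} + \frac{2633}{11188} = \frac{71491881}{53579332}$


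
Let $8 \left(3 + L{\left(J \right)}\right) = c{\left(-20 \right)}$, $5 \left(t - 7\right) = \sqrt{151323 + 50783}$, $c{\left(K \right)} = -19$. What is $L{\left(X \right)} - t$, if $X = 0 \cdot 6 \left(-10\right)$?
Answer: $- \frac{99}{8} - \frac{\sqrt{202106}}{5} \approx -102.29$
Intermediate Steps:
$X = 0$ ($X = 0 \left(-10\right) = 0$)
$t = 7 + \frac{\sqrt{202106}}{5}$ ($t = 7 + \frac{\sqrt{151323 + 50783}}{5} = 7 + \frac{\sqrt{202106}}{5} \approx 96.912$)
$L{\left(J \right)} = - \frac{43}{8}$ ($L{\left(J \right)} = -3 + \frac{1}{8} \left(-19\right) = -3 - \frac{19}{8} = - \frac{43}{8}$)
$L{\left(X \right)} - t = - \frac{43}{8} - \left(7 + \frac{\sqrt{202106}}{5}\right) = - \frac{99}{8} - \frac{\sqrt{202106}}{5}$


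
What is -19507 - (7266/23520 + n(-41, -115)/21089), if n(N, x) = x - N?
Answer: -230378155837/11809840 ≈ -19507.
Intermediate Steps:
-19507 - (7266/23520 + n(-41, -115)/21089) = -19507 - (7266/23520 + (-115 - 1*(-41))/21089) = -19507 - (7266*(1/23520) + (-115 + 41)*(1/21089)) = -19507 - (173/560 - 74*1/21089) = -19507 - (173/560 - 74/21089) = -19507 - 1*3606957/11809840 = -19507 - 3606957/11809840 = -230378155837/11809840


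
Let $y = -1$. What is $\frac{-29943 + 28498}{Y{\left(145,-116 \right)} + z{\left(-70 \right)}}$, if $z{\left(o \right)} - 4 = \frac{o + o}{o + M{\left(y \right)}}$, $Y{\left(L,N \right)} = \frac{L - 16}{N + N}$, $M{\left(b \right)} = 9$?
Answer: $- \frac{20449640}{81219} \approx -251.78$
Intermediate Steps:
$Y{\left(L,N \right)} = \frac{-16 + L}{2 N}$
$z{\left(o \right)} = 4 + \frac{2 o}{9 + o}$ ($z{\left(o \right)} = 4 + \frac{o + o}{o + 9} = 4 + \frac{2 o}{9 + o}$)
$\frac{-29943 + 28498}{Y{\left(145,-116 \right)} + z{\left(-70 \right)}} = \frac{-29943 + 28498}{\frac{-16 + 145}{2 \left(-116\right)} + \frac{6 \left(6 - 70\right)}{9 - 70}} = - \frac{1445}{\frac{1}{2} \left(- \frac{1}{116}\right) 129 + 6 \frac{1}{-61} \left(-64\right)} = - \frac{1445}{- \frac{129}{232} + 6 \left(- \frac{1}{61}\right) \left(-64\right)} = - \frac{1445}{- \frac{129}{232} + \frac{384}{61}} = - \frac{1445}{\frac{81219}{14152}} = \left(-1445\right) \frac{14152}{81219} = - \frac{20449640}{81219}$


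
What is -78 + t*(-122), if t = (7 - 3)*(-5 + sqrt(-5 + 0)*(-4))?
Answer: 2362 + 1952*I*sqrt(5) ≈ 2362.0 + 4364.8*I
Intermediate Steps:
t = -20 - 16*I*sqrt(5) (t = 4*(-5 + sqrt(-5)*(-4)) = 4*(-5 + (I*sqrt(5))*(-4)) = 4*(-5 - 4*I*sqrt(5)) = -20 - 16*I*sqrt(5) ≈ -20.0 - 35.777*I)
-78 + t*(-122) = -78 + (-20 - 16*I*sqrt(5))*(-122) = -78 + (2440 + 1952*I*sqrt(5)) = 2362 + 1952*I*sqrt(5)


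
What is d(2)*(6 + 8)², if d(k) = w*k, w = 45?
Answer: 17640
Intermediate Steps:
d(k) = 45*k
d(2)*(6 + 8)² = (45*2)*(6 + 8)² = 90*14² = 90*196 = 17640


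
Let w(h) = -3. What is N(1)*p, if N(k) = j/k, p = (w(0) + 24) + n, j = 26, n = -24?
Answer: -78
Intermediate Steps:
p = -3 (p = (-3 + 24) - 24 = 21 - 24 = -3)
N(k) = 26/k
N(1)*p = (26/1)*(-3) = (26*1)*(-3) = 26*(-3) = -78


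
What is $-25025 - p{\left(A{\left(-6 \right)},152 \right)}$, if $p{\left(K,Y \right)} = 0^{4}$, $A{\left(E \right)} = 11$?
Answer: $-25025$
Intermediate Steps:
$p{\left(K,Y \right)} = 0$
$-25025 - p{\left(A{\left(-6 \right)},152 \right)} = -25025 - 0 = -25025 + 0 = -25025$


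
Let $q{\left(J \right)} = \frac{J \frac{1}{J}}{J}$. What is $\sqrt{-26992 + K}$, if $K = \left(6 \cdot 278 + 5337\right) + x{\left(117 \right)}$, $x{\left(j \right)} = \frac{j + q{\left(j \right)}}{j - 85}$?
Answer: $\frac{i \sqrt{486314647}}{156} \approx 141.36 i$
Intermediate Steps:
$q{\left(J \right)} = \frac{1}{J}$ ($q{\left(J \right)} = 1 \frac{1}{J} = \frac{1}{J}$)
$x{\left(j \right)} = \frac{j + \frac{1}{j}}{-85 + j}$ ($x{\left(j \right)} = \frac{j + \frac{1}{j}}{j - 85} = \frac{j + \frac{1}{j}}{-85 + j}$)
$K = \frac{13120205}{1872}$ ($K = \left(6 \cdot 278 + 5337\right) + \frac{1 + 117^{2}}{117 \left(-85 + 117\right)} = \left(1668 + 5337\right) + \frac{1 + 13689}{117 \cdot 32} = 7005 + \frac{1}{117} \cdot \frac{1}{32} \cdot 13690 = 7005 + \frac{6845}{1872} = \frac{13120205}{1872} \approx 7008.7$)
$\sqrt{-26992 + K} = \sqrt{-26992 + \frac{13120205}{1872}} = \sqrt{- \frac{37408819}{1872}} = \frac{i \sqrt{486314647}}{156}$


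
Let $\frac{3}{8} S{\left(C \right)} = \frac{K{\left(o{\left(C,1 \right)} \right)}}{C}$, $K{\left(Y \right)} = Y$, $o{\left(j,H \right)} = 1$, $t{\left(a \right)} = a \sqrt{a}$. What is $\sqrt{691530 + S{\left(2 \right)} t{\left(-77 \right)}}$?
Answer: $\frac{\sqrt{6223770 - 924 i \sqrt{77}}}{3} \approx 831.58 - 0.54168 i$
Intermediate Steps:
$t{\left(a \right)} = a^{\frac{3}{2}}$
$S{\left(C \right)} = \frac{8}{3 C}$ ($S{\left(C \right)} = \frac{8 \cdot 1 \frac{1}{C}}{3} = \frac{8}{3 C}$)
$\sqrt{691530 + S{\left(2 \right)} t{\left(-77 \right)}} = \sqrt{691530 + \frac{8}{3 \cdot 2} \left(-77\right)^{\frac{3}{2}}} = \sqrt{691530 + \frac{8}{3} \cdot \frac{1}{2} \left(- 77 i \sqrt{77}\right)} = \sqrt{691530 + \frac{4 \left(- 77 i \sqrt{77}\right)}{3}} = \sqrt{691530 - \frac{308 i \sqrt{77}}{3}}$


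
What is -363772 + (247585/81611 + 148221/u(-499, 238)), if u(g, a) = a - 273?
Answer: -1051160682776/2856385 ≈ -3.6800e+5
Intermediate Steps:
u(g, a) = -273 + a
-363772 + (247585/81611 + 148221/u(-499, 238)) = -363772 + (247585/81611 + 148221/(-273 + 238)) = -363772 + (247585*(1/81611) + 148221/(-35)) = -363772 + (247585/81611 + 148221*(-1/35)) = -363772 + (247585/81611 - 148221/35) = -363772 - 12087798556/2856385 = -1051160682776/2856385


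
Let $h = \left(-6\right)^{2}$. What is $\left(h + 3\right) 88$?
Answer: $3432$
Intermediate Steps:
$h = 36$
$\left(h + 3\right) 88 = \left(36 + 3\right) 88 = 39 \cdot 88 = 3432$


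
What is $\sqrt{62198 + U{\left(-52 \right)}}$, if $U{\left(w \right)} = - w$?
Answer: $5 \sqrt{2490} \approx 249.5$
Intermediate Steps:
$\sqrt{62198 + U{\left(-52 \right)}} = \sqrt{62198 - -52} = \sqrt{62198 + 52} = \sqrt{62250} = 5 \sqrt{2490}$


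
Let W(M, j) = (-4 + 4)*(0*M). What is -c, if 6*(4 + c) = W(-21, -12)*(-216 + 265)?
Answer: 4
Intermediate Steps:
W(M, j) = 0 (W(M, j) = 0*0 = 0)
c = -4 (c = -4 + (0*(-216 + 265))/6 = -4 + (0*49)/6 = -4 + (⅙)*0 = -4 + 0 = -4)
-c = -1*(-4) = 4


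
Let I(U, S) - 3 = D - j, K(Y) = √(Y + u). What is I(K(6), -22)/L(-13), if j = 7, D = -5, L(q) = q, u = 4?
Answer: 9/13 ≈ 0.69231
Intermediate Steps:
K(Y) = √(4 + Y) (K(Y) = √(Y + 4) = √(4 + Y))
I(U, S) = -9 (I(U, S) = 3 + (-5 - 1*7) = 3 + (-5 - 7) = 3 - 12 = -9)
I(K(6), -22)/L(-13) = -9/(-13) = -9*(-1/13) = 9/13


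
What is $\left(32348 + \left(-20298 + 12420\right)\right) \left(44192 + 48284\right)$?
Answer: $2262887720$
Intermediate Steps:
$\left(32348 + \left(-20298 + 12420\right)\right) \left(44192 + 48284\right) = \left(32348 - 7878\right) 92476 = 24470 \cdot 92476 = 2262887720$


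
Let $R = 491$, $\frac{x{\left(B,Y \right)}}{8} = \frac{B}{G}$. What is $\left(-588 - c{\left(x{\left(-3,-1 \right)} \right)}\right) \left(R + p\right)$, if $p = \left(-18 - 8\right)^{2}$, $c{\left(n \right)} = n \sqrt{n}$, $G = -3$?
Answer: $-686196 - 18672 \sqrt{2} \approx -7.126 \cdot 10^{5}$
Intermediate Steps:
$x{\left(B,Y \right)} = - \frac{8 B}{3}$ ($x{\left(B,Y \right)} = 8 \frac{B}{-3} = 8 B \left(- \frac{1}{3}\right) = 8 \left(- \frac{B}{3}\right) = - \frac{8 B}{3}$)
$c{\left(n \right)} = n^{\frac{3}{2}}$
$p = 676$ ($p = \left(-26\right)^{2} = 676$)
$\left(-588 - c{\left(x{\left(-3,-1 \right)} \right)}\right) \left(R + p\right) = \left(-588 - \left(\left(- \frac{8}{3}\right) \left(-3\right)\right)^{\frac{3}{2}}\right) \left(491 + 676\right) = \left(-588 - 8^{\frac{3}{2}}\right) 1167 = \left(-588 - 16 \sqrt{2}\right) 1167 = -686196 - 18672 \sqrt{2}$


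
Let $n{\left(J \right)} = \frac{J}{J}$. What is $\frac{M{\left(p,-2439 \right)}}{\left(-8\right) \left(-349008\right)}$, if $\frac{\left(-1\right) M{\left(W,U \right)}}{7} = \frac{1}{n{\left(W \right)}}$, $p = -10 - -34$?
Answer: $- \frac{7}{2792064} \approx -2.5071 \cdot 10^{-6}$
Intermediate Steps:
$p = 24$ ($p = -10 + 34 = 24$)
$n{\left(J \right)} = 1$
$M{\left(W,U \right)} = -7$ ($M{\left(W,U \right)} = - \frac{7}{1} = \left(-7\right) 1 = -7$)
$\frac{M{\left(p,-2439 \right)}}{\left(-8\right) \left(-349008\right)} = - \frac{7}{\left(-8\right) \left(-349008\right)} = - \frac{7}{2792064}$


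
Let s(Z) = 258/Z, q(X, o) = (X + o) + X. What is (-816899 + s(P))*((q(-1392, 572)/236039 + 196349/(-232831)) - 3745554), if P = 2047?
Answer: 344212685113627611869051155/112497381049223 ≈ 3.0597e+12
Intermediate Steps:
q(X, o) = o + 2*X
(-816899 + s(P))*((q(-1392, 572)/236039 + 196349/(-232831)) - 3745554) = (-816899 + 258/2047)*(((572 + 2*(-1392))/236039 + 196349/(-232831)) - 3745554) = (-816899 + 258*(1/2047))*(((572 - 2784)*(1/236039) + 196349*(-1/232831)) - 3745554) = (-816899 + 258/2047)*((-2212*1/236039 - 196349/232831) - 3745554) = -1672191995*((-2212/236039 - 196349/232831) - 3745554)/2047 = -1672191995*(-46861043783/54957196409 - 3745554)/2047 = -1672191995/2047*(-205845193699559369/54957196409) = 344212685113627611869051155/112497381049223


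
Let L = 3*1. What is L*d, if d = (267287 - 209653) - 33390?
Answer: 72732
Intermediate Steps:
L = 3
d = 24244 (d = 57634 - 33390 = 24244)
L*d = 3*24244 = 72732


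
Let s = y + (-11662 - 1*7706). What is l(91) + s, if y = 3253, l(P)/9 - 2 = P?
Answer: -15278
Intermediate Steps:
l(P) = 18 + 9*P
s = -16115 (s = 3253 + (-11662 - 1*7706) = 3253 + (-11662 - 7706) = 3253 - 19368 = -16115)
l(91) + s = (18 + 9*91) - 16115 = (18 + 819) - 16115 = 837 - 16115 = -15278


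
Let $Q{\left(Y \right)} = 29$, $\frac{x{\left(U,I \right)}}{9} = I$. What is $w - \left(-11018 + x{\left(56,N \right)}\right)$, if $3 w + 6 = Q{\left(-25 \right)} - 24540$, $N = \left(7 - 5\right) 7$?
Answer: $\frac{8159}{3} \approx 2719.7$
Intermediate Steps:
$N = 14$ ($N = 2 \cdot 7 = 14$)
$x{\left(U,I \right)} = 9 I$
$w = - \frac{24517}{3}$ ($w = -2 + \frac{29 - 24540}{3} = -2 + \frac{1}{3} \left(-24511\right) = -2 - \frac{24511}{3} = - \frac{24517}{3} \approx -8172.3$)
$w - \left(-11018 + x{\left(56,N \right)}\right) = - \frac{24517}{3} - \left(-11018 + 9 \cdot 14\right) = - \frac{24517}{3} - \left(-11018 + 126\right) = - \frac{24517}{3} - -10892 = - \frac{24517}{3} + 10892 = \frac{8159}{3}$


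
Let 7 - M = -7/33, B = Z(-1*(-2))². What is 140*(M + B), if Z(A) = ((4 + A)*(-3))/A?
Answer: 407540/33 ≈ 12350.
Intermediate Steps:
Z(A) = (-12 - 3*A)/A
B = 81 (B = (-3 - 12/((-1*(-2))))² = (-3 - 12/2)² = (-3 - 12*½)² = (-3 - 6)² = (-9)² = 81)
M = 238/33 (M = 7 - (-7)/33 = 7 - 1*(-7/33) = 7 + 7/33 = 238/33 ≈ 7.2121)
140*(M + B) = 140*(238/33 + 81) = 140*(2911/33) = 407540/33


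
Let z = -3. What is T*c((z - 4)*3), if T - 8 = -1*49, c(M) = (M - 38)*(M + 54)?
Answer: 79827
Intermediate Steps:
c(M) = (-38 + M)*(54 + M)
T = -41 (T = 8 - 1*49 = 8 - 49 = -41)
T*c((z - 4)*3) = -41*(-2052 + ((-3 - 4)*3)² + 16*((-3 - 4)*3)) = -41*(-2052 + (-7*3)² + 16*(-7*3)) = -41*(-2052 + (-21)² + 16*(-21)) = -41*(-2052 + 441 - 336) = -41*(-1947) = 79827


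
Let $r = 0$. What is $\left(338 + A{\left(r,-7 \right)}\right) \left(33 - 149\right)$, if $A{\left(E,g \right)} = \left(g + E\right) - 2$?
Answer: $-38164$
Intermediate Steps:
$A{\left(E,g \right)} = -2 + E + g$ ($A{\left(E,g \right)} = \left(E + g\right) - 2 = -2 + E + g$)
$\left(338 + A{\left(r,-7 \right)}\right) \left(33 - 149\right) = \left(338 - 9\right) \left(33 - 149\right) = 329 \left(-116\right) = -38164$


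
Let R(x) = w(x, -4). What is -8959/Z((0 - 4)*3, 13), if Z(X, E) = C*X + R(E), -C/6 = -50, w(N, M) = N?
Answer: 527/211 ≈ 2.4976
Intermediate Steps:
R(x) = x
C = 300 (C = -6*(-50) = 300)
Z(X, E) = E + 300*X (Z(X, E) = 300*X + E = E + 300*X)
-8959/Z((0 - 4)*3, 13) = -8959/(13 + 300*((0 - 4)*3)) = -8959/(13 + 300*(-4*3)) = -8959/(13 + 300*(-12)) = -8959/(13 - 3600) = -8959/(-3587) = -8959*(-1/3587) = 527/211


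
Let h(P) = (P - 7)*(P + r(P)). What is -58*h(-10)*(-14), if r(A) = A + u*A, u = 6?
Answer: 1104320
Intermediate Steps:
r(A) = 7*A (r(A) = A + 6*A = 7*A)
h(P) = 8*P*(-7 + P) (h(P) = (P - 7)*(P + 7*P) = (-7 + P)*(8*P) = 8*P*(-7 + P))
-58*h(-10)*(-14) = -464*(-10)*(-7 - 10)*(-14) = -464*(-10)*(-17)*(-14) = -58*1360*(-14) = -78880*(-14) = 1104320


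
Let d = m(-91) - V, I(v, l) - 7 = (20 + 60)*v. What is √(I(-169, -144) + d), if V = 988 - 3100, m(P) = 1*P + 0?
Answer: 26*I*√17 ≈ 107.2*I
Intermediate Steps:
m(P) = P (m(P) = P + 0 = P)
I(v, l) = 7 + 80*v (I(v, l) = 7 + (20 + 60)*v = 7 + 80*v)
V = -2112
d = 2021 (d = -91 - 1*(-2112) = -91 + 2112 = 2021)
√(I(-169, -144) + d) = √((7 + 80*(-169)) + 2021) = √((7 - 13520) + 2021) = √(-13513 + 2021) = √(-11492) = 26*I*√17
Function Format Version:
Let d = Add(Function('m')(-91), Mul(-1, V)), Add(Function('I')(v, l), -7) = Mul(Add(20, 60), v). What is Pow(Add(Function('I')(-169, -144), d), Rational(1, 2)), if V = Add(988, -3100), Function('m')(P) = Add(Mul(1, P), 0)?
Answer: Mul(26, I, Pow(17, Rational(1, 2))) ≈ Mul(107.20, I)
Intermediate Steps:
Function('m')(P) = P (Function('m')(P) = Add(P, 0) = P)
Function('I')(v, l) = Add(7, Mul(80, v)) (Function('I')(v, l) = Add(7, Mul(Add(20, 60), v)) = Add(7, Mul(80, v)))
V = -2112
d = 2021 (d = Add(-91, Mul(-1, -2112)) = Add(-91, 2112) = 2021)
Pow(Add(Function('I')(-169, -144), d), Rational(1, 2)) = Pow(Add(Add(7, Mul(80, -169)), 2021), Rational(1, 2)) = Pow(Add(Add(7, -13520), 2021), Rational(1, 2)) = Pow(Add(-13513, 2021), Rational(1, 2)) = Pow(-11492, Rational(1, 2)) = Mul(26, I, Pow(17, Rational(1, 2)))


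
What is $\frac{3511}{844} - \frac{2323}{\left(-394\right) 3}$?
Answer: $\frac{3055307}{498804} \approx 6.1253$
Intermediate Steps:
$\frac{3511}{844} - \frac{2323}{\left(-394\right) 3} = 3511 \cdot \frac{1}{844} - \frac{2323}{-1182} = \frac{3511}{844} - - \frac{2323}{1182} = \frac{3511}{844} + \frac{2323}{1182} = \frac{3055307}{498804}$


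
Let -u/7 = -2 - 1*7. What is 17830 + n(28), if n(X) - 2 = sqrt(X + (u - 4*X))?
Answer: 17832 + I*sqrt(21) ≈ 17832.0 + 4.5826*I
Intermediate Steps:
u = 63 (u = -7*(-2 - 1*7) = -7*(-2 - 7) = -7*(-9) = 63)
n(X) = 2 + sqrt(63 - 3*X) (n(X) = 2 + sqrt(X + (63 - 4*X)) = 2 + sqrt(63 - 3*X))
17830 + n(28) = 17830 + (2 + sqrt(63 - 3*28)) = 17830 + (2 + sqrt(63 - 84)) = 17830 + (2 + sqrt(-21)) = 17830 + (2 + I*sqrt(21)) = 17832 + I*sqrt(21)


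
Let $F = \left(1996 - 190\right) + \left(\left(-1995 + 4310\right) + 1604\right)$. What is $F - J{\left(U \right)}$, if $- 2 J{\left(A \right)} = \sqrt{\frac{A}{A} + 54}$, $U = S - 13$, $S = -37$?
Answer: $5725 + \frac{\sqrt{55}}{2} \approx 5728.7$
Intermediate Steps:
$U = -50$ ($U = -37 - 13 = -50$)
$F = 5725$ ($F = 1806 + \left(2315 + 1604\right) = 1806 + 3919 = 5725$)
$J{\left(A \right)} = - \frac{\sqrt{55}}{2}$ ($J{\left(A \right)} = - \frac{\sqrt{\frac{A}{A} + 54}}{2} = - \frac{\sqrt{1 + 54}}{2} = - \frac{\sqrt{55}}{2}$)
$F - J{\left(U \right)} = 5725 - - \frac{\sqrt{55}}{2} = 5725 + \frac{\sqrt{55}}{2}$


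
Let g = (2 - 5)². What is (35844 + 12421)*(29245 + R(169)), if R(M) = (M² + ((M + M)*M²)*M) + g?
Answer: 78745276939105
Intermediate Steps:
g = 9 (g = (-3)² = 9)
R(M) = 9 + M² + 2*M⁴ (R(M) = (M² + ((M + M)*M²)*M) + 9 = (M² + ((2*M)*M²)*M) + 9 = (M² + (2*M³)*M) + 9 = (M² + 2*M⁴) + 9 = 9 + M² + 2*M⁴)
(35844 + 12421)*(29245 + R(169)) = (35844 + 12421)*(29245 + (9 + 169² + 2*169⁴)) = 48265*(29245 + (9 + 28561 + 2*815730721)) = 48265*(29245 + (9 + 28561 + 1631461442)) = 48265*(29245 + 1631490012) = 48265*1631519257 = 78745276939105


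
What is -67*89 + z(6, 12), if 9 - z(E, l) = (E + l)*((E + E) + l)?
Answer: -6386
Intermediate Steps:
z(E, l) = 9 - (E + l)*(l + 2*E) (z(E, l) = 9 - (E + l)*((E + E) + l) = 9 - (E + l)*(2*E + l) = 9 - (E + l)*(l + 2*E))
-67*89 + z(6, 12) = -67*89 + (9 - 1*12**2 - 2*6**2 - 3*6*12) = -5963 + (9 - 1*144 - 2*36 - 216) = -5963 + (9 - 144 - 72 - 216) = -5963 - 423 = -6386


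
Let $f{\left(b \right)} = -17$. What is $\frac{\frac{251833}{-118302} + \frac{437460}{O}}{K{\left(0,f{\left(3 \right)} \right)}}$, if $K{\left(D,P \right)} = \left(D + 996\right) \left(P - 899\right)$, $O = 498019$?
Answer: $\frac{3202835909}{2337033699189216} \approx 1.3705 \cdot 10^{-6}$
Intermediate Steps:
$K{\left(D,P \right)} = \left(-899 + P\right) \left(996 + D\right)$ ($K{\left(D,P \right)} = \left(996 + D\right) \left(-899 + P\right) = \left(-899 + P\right) \left(996 + D\right)$)
$\frac{\frac{251833}{-118302} + \frac{437460}{O}}{K{\left(0,f{\left(3 \right)} \right)}} = \frac{\frac{251833}{-118302} + \frac{437460}{498019}}{-895404 - 0 + 996 \left(-17\right) + 0 \left(-17\right)} = \frac{251833 \left(- \frac{1}{118302}\right) + 437460 \cdot \frac{1}{498019}}{-895404 + 0 - 16932 + 0} = \frac{- \frac{251833}{118302} + \frac{19020}{21653}}{-912336} = \left(- \frac{3202835909}{2561593206}\right) \left(- \frac{1}{912336}\right) = \frac{3202835909}{2337033699189216}$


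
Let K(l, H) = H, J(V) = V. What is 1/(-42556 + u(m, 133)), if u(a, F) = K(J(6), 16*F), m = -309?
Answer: -1/40428 ≈ -2.4735e-5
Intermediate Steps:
u(a, F) = 16*F
1/(-42556 + u(m, 133)) = 1/(-42556 + 16*133) = 1/(-42556 + 2128) = 1/(-40428) = -1/40428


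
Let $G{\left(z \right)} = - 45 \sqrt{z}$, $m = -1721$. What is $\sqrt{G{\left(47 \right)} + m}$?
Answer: $\sqrt{-1721 - 45 \sqrt{47}} \approx 45.05 i$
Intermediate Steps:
$\sqrt{G{\left(47 \right)} + m} = \sqrt{- 45 \sqrt{47} - 1721} = \sqrt{-1721 - 45 \sqrt{47}}$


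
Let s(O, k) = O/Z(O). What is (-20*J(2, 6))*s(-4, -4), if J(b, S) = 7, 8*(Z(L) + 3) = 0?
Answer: -560/3 ≈ -186.67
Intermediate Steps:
Z(L) = -3 (Z(L) = -3 + (⅛)*0 = -3 + 0 = -3)
s(O, k) = -O/3 (s(O, k) = O/(-3) = O*(-⅓) = -O/3)
(-20*J(2, 6))*s(-4, -4) = (-20*7)*(-⅓*(-4)) = -140*4/3 = -560/3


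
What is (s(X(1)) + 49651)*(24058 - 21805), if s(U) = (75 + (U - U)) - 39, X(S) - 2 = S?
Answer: 111944811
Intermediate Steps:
X(S) = 2 + S
s(U) = 36 (s(U) = (75 + 0) - 39 = 75 - 39 = 36)
(s(X(1)) + 49651)*(24058 - 21805) = (36 + 49651)*(24058 - 21805) = 49687*2253 = 111944811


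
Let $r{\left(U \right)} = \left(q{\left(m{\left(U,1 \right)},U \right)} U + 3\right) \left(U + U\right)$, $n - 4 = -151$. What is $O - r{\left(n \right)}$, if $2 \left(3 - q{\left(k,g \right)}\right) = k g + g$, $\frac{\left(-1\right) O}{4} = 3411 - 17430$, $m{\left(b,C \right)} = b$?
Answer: $463699662$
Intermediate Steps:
$O = 56076$ ($O = - 4 \left(3411 - 17430\right) = \left(-4\right) \left(-14019\right) = 56076$)
$q{\left(k,g \right)} = 3 - \frac{g}{2} - \frac{g k}{2}$ ($q{\left(k,g \right)} = 3 - \frac{k g + g}{2} = 3 - \frac{g k + g}{2} = 3 - \frac{g + g k}{2} = 3 - \left(\frac{g}{2} + \frac{g k}{2}\right) = 3 - \frac{g}{2} - \frac{g k}{2}$)
$n = -147$ ($n = 4 - 151 = -147$)
$r{\left(U \right)} = 2 U \left(3 + U \left(3 - \frac{U}{2} - \frac{U^{2}}{2}\right)\right)$ ($r{\left(U \right)} = \left(\left(3 - \frac{U}{2} - \frac{U U}{2}\right) U + 3\right) \left(U + U\right) = \left(\left(3 - \frac{U}{2} - \frac{U^{2}}{2}\right) U + 3\right) 2 U = \left(U \left(3 - \frac{U}{2} - \frac{U^{2}}{2}\right) + 3\right) 2 U = \left(3 + U \left(3 - \frac{U}{2} - \frac{U^{2}}{2}\right)\right) 2 U = 2 U \left(3 + U \left(3 - \frac{U}{2} - \frac{U^{2}}{2}\right)\right)$)
$O - r{\left(n \right)} = 56076 - \left(-1\right) \left(-147\right) \left(-6 - 147 \left(-6 - 147 + \left(-147\right)^{2}\right)\right) = 56076 - \left(-1\right) \left(-147\right) \left(-6 - 147 \left(-6 - 147 + 21609\right)\right) = 56076 - \left(-1\right) \left(-147\right) \left(-6 - 3154032\right) = 56076 - \left(-1\right) \left(-147\right) \left(-3154038\right) = 56076 - -463643586 = 56076 + 463643586 = 463699662$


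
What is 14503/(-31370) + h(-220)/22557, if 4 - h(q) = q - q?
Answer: -327018691/707613090 ≈ -0.46214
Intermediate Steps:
h(q) = 4 (h(q) = 4 - (q - q) = 4 - 1*0 = 4 + 0 = 4)
14503/(-31370) + h(-220)/22557 = 14503/(-31370) + 4/22557 = 14503*(-1/31370) + 4*(1/22557) = -14503/31370 + 4/22557 = -327018691/707613090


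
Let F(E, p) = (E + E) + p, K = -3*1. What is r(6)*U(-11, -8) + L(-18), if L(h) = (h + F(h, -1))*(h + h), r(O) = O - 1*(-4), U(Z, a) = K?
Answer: 1950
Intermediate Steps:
K = -3
U(Z, a) = -3
r(O) = 4 + O (r(O) = O + 4 = 4 + O)
F(E, p) = p + 2*E (F(E, p) = 2*E + p = p + 2*E)
L(h) = 2*h*(-1 + 3*h) (L(h) = (h + (-1 + 2*h))*(h + h) = (-1 + 3*h)*(2*h) = 2*h*(-1 + 3*h))
r(6)*U(-11, -8) + L(-18) = (4 + 6)*(-3) + 2*(-18)*(-1 + 3*(-18)) = 10*(-3) + 2*(-18)*(-1 - 54) = -30 + 2*(-18)*(-55) = -30 + 1980 = 1950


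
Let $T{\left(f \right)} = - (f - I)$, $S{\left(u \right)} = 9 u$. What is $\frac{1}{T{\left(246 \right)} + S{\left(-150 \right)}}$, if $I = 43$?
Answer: $- \frac{1}{1553} \approx -0.00064391$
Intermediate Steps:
$T{\left(f \right)} = 43 - f$ ($T{\left(f \right)} = - (f - 43) = - (-43 + f) = 43 - f$)
$\frac{1}{T{\left(246 \right)} + S{\left(-150 \right)}} = \frac{1}{\left(43 - 246\right) + 9 \left(-150\right)} = \frac{1}{\left(43 - 246\right) - 1350} = \frac{1}{-203 - 1350} = \frac{1}{-1553} = - \frac{1}{1553}$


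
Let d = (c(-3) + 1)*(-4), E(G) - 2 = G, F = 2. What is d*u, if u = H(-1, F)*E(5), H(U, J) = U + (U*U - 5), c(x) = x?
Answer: -280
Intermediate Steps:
E(G) = 2 + G
H(U, J) = -5 + U + U**2 (H(U, J) = U + (U**2 - 5) = U + (-5 + U**2) = -5 + U + U**2)
d = 8 (d = (-3 + 1)*(-4) = -2*(-4) = 8)
u = -35 (u = (-5 - 1 + (-1)**2)*(2 + 5) = (-5 - 1 + 1)*7 = -5*7 = -35)
d*u = 8*(-35) = -280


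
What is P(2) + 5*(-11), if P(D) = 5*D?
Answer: -45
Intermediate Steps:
P(2) + 5*(-11) = 5*2 + 5*(-11) = 10 - 55 = -45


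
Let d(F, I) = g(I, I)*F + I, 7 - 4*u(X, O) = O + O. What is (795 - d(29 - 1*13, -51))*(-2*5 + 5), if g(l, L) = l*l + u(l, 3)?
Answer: 203870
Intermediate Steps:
u(X, O) = 7/4 - O/2 (u(X, O) = 7/4 - (O + O)/4 = 7/4 - O/2)
g(l, L) = 1/4 + l**2 (g(l, L) = l*l + (7/4 - 1/2*3) = l**2 + (7/4 - 3/2) = l**2 + 1/4 = 1/4 + l**2)
d(F, I) = I + F*(1/4 + I**2) (d(F, I) = (1/4 + I**2)*F + I = F*(1/4 + I**2) + I = I + F*(1/4 + I**2))
(795 - d(29 - 1*13, -51))*(-2*5 + 5) = (795 - (-51 + (29 - 1*13)/4 + (29 - 1*13)*(-51)**2))*(-2*5 + 5) = (795 - (-51 + (29 - 13)/4 + (29 - 13)*2601))*(-10 + 5) = (795 - (-51 + (1/4)*16 + 16*2601))*(-5) = (795 - (-51 + 4 + 41616))*(-5) = (795 - 1*41569)*(-5) = (795 - 41569)*(-5) = -40774*(-5) = 203870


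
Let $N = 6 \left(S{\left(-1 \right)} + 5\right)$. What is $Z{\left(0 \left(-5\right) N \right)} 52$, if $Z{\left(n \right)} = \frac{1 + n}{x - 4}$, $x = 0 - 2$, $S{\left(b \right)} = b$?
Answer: $- \frac{26}{3} \approx -8.6667$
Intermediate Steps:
$x = -2$ ($x = 0 - 2 = -2$)
$N = 24$ ($N = 6 \left(-1 + 5\right) = 6 \cdot 4 = 24$)
$Z{\left(n \right)} = - \frac{1}{6} - \frac{n}{6}$ ($Z{\left(n \right)} = \frac{1 + n}{-2 - 4} = \frac{1 + n}{-6} = \left(1 + n\right) \left(- \frac{1}{6}\right) = - \frac{1}{6} - \frac{n}{6}$)
$Z{\left(0 \left(-5\right) N \right)} 52 = \left(- \frac{1}{6} - \frac{0 \left(-5\right) 24}{6}\right) 52 = \left(- \frac{1}{6} - \frac{0 \cdot 24}{6}\right) 52 = \left(- \frac{1}{6} - 0\right) 52 = \left(- \frac{1}{6} + 0\right) 52 = \left(- \frac{1}{6}\right) 52 = - \frac{26}{3}$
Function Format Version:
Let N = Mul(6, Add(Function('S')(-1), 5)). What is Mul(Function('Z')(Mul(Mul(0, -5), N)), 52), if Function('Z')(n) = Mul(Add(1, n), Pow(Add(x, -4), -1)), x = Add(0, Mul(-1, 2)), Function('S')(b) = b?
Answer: Rational(-26, 3) ≈ -8.6667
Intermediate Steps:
x = -2 (x = Add(0, -2) = -2)
N = 24 (N = Mul(6, Add(-1, 5)) = Mul(6, 4) = 24)
Function('Z')(n) = Add(Rational(-1, 6), Mul(Rational(-1, 6), n)) (Function('Z')(n) = Mul(Add(1, n), Pow(Add(-2, -4), -1)) = Mul(Add(1, n), Pow(-6, -1)) = Mul(Add(1, n), Rational(-1, 6)) = Add(Rational(-1, 6), Mul(Rational(-1, 6), n)))
Mul(Function('Z')(Mul(Mul(0, -5), N)), 52) = Mul(Add(Rational(-1, 6), Mul(Rational(-1, 6), Mul(Mul(0, -5), 24))), 52) = Mul(Add(Rational(-1, 6), Mul(Rational(-1, 6), Mul(0, 24))), 52) = Mul(Add(Rational(-1, 6), Mul(Rational(-1, 6), 0)), 52) = Mul(Add(Rational(-1, 6), 0), 52) = Mul(Rational(-1, 6), 52) = Rational(-26, 3)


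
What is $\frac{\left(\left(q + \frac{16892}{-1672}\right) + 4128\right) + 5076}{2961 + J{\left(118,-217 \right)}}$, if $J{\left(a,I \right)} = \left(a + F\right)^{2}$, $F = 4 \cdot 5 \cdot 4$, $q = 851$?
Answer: $\frac{1399589}{5874990} \approx 0.23823$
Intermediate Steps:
$F = 80$ ($F = 20 \cdot 4 = 80$)
$J{\left(a,I \right)} = \left(80 + a\right)^{2}$ ($J{\left(a,I \right)} = \left(a + 80\right)^{2} = \left(80 + a\right)^{2}$)
$\frac{\left(\left(q + \frac{16892}{-1672}\right) + 4128\right) + 5076}{2961 + J{\left(118,-217 \right)}} = \frac{\left(\left(851 + \frac{16892}{-1672}\right) + 4128\right) + 5076}{2961 + \left(80 + 118\right)^{2}} = \frac{\left(\left(851 + 16892 \left(- \frac{1}{1672}\right)\right) + 4128\right) + 5076}{2961 + 198^{2}} = \frac{\left(\left(851 - \frac{4223}{418}\right) + 4128\right) + 5076}{2961 + 39204} = \frac{\left(\frac{351495}{418} + 4128\right) + 5076}{42165} = \left(\frac{2076999}{418} + 5076\right) \frac{1}{42165} = \frac{4198767}{418} \cdot \frac{1}{42165} = \frac{1399589}{5874990}$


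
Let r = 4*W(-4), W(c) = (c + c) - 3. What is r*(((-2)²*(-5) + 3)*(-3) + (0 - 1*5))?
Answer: -2024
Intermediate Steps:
W(c) = -3 + 2*c (W(c) = 2*c - 3 = -3 + 2*c)
r = -44 (r = 4*(-3 + 2*(-4)) = 4*(-3 - 8) = 4*(-11) = -44)
r*(((-2)²*(-5) + 3)*(-3) + (0 - 1*5)) = -44*(((-2)²*(-5) + 3)*(-3) + (0 - 1*5)) = -44*((4*(-5) + 3)*(-3) + (0 - 5)) = -44*((-20 + 3)*(-3) - 5) = -44*(-17*(-3) - 5) = -44*(51 - 5) = -44*46 = -2024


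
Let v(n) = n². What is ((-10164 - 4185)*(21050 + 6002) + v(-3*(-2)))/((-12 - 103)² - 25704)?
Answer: 388169112/12479 ≈ 31106.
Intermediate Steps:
((-10164 - 4185)*(21050 + 6002) + v(-3*(-2)))/((-12 - 103)² - 25704) = ((-10164 - 4185)*(21050 + 6002) + (-3*(-2))²)/((-12 - 103)² - 25704) = (-14349*27052 + 6²)/((-115)² - 25704) = (-388169148 + 36)/(13225 - 25704) = -388169112/(-12479) = -388169112*(-1/12479) = 388169112/12479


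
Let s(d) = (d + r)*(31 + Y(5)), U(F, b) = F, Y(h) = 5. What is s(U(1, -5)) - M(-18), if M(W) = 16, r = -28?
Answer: -988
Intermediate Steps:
s(d) = -1008 + 36*d (s(d) = (d - 28)*(31 + 5) = (-28 + d)*36 = -1008 + 36*d)
s(U(1, -5)) - M(-18) = (-1008 + 36*1) - 1*16 = (-1008 + 36) - 16 = -972 - 16 = -988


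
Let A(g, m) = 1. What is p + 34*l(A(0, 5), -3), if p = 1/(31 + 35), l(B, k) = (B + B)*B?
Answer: 4489/66 ≈ 68.015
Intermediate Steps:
l(B, k) = 2*B² (l(B, k) = (2*B)*B = 2*B²)
p = 1/66 ≈ 0.015152
p + 34*l(A(0, 5), -3) = 1/66 + 34*(2*1²) = 1/66 + 34*(2*1) = 1/66 + 34*2 = 1/66 + 68 = 4489/66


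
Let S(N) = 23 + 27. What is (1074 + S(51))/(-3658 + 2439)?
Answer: -1124/1219 ≈ -0.92207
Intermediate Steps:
S(N) = 50
(1074 + S(51))/(-3658 + 2439) = (1074 + 50)/(-3658 + 2439) = 1124/(-1219) = 1124*(-1/1219) = -1124/1219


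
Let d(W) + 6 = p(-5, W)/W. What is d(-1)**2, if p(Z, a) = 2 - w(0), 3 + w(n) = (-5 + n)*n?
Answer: 121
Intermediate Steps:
w(n) = -3 + n*(-5 + n) (w(n) = -3 + (-5 + n)*n = -3 + n*(-5 + n))
p(Z, a) = 5 (p(Z, a) = 2 - (-3 + 0**2 - 5*0) = 2 - (-3 + 0 + 0) = 2 - 1*(-3) = 2 + 3 = 5)
d(W) = -6 + 5/W
d(-1)**2 = (-6 + 5/(-1))**2 = (-6 + 5*(-1))**2 = (-6 - 5)**2 = (-11)**2 = 121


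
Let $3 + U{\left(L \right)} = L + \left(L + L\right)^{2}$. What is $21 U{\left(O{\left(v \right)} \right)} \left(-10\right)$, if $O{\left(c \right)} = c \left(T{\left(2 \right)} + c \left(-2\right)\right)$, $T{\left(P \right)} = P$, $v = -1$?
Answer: $-11970$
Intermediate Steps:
$O{\left(c \right)} = c \left(2 - 2 c\right)$ ($O{\left(c \right)} = c \left(2 + c \left(-2\right)\right) = c \left(2 - 2 c\right)$)
$U{\left(L \right)} = -3 + L + 4 L^{2}$ ($U{\left(L \right)} = -3 + \left(L + \left(L + L\right)^{2}\right) = -3 + \left(L + \left(2 L\right)^{2}\right) = -3 + \left(L + 4 L^{2}\right) = -3 + L + 4 L^{2}$)
$21 U{\left(O{\left(v \right)} \right)} \left(-10\right) = 21 \left(-3 + 2 \left(-1\right) \left(1 - -1\right) + 4 \left(2 \left(-1\right) \left(1 - -1\right)\right)^{2}\right) \left(-10\right) = 21 \left(-3 + 2 \left(-1\right) \left(1 + 1\right) + 4 \left(2 \left(-1\right) \left(1 + 1\right)\right)^{2}\right) \left(-10\right) = 21 \left(-3 + 2 \left(-1\right) 2 + 4 \left(2 \left(-1\right) 2\right)^{2}\right) \left(-10\right) = 21 \left(-3 - 4 + 4 \left(-4\right)^{2}\right) \left(-10\right) = 21 \left(-3 - 4 + 4 \cdot 16\right) \left(-10\right) = 21 \left(-3 - 4 + 64\right) \left(-10\right) = 21 \cdot 57 \left(-10\right) = 1197 \left(-10\right) = -11970$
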